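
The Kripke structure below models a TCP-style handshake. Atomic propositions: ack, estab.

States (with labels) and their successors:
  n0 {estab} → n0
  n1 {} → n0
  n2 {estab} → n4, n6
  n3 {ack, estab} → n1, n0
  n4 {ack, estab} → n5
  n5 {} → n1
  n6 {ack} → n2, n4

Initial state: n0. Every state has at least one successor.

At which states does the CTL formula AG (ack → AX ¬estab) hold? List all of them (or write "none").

{n0, n1, n4, n5}

States satisfying ack → AX ¬estab: {n0, n1, n2, n4, n5}.
States satisfying AG (ack → AX ¬estab): {n0, n1, n4, n5}.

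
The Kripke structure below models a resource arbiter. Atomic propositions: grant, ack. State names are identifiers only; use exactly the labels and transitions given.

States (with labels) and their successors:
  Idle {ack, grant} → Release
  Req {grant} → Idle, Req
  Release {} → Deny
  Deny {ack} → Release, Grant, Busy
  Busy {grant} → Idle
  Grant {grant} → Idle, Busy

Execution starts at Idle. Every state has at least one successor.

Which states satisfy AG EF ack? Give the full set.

{Idle, Req, Release, Deny, Busy, Grant}

States satisfying EF ack: {Idle, Req, Release, Deny, Busy, Grant}.
States satisfying AG EF ack: {Idle, Req, Release, Deny, Busy, Grant}.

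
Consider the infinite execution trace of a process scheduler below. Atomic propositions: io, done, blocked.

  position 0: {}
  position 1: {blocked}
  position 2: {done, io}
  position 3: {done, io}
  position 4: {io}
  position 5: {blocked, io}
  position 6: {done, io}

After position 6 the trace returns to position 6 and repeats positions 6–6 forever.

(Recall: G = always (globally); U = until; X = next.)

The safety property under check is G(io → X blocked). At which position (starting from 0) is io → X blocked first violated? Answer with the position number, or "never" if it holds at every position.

Check io → X blocked at each position in order: 0 ✓, 1 ✓.
At position 2 the labels are {done, io} and the next position 3 has {done, io}, so io → X blocked is false there. This is the first violation.

2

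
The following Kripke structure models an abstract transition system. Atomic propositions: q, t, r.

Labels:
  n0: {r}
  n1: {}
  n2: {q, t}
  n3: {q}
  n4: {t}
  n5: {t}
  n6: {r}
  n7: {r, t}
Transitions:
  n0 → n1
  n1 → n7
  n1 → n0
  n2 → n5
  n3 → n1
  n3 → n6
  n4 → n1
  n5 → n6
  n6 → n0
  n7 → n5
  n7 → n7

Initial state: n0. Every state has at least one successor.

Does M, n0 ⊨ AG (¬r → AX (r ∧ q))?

Does not hold

States satisfying ¬r → AX (r ∧ q): {n0, n6, n7}.
States satisfying AG (¬r → AX (r ∧ q)): ∅.
n1 is reachable from n0 and violates ¬r → AX (r ∧ q), so AG fails at n0.
n0 ∉ Sat(AG (¬r → AX (r ∧ q))).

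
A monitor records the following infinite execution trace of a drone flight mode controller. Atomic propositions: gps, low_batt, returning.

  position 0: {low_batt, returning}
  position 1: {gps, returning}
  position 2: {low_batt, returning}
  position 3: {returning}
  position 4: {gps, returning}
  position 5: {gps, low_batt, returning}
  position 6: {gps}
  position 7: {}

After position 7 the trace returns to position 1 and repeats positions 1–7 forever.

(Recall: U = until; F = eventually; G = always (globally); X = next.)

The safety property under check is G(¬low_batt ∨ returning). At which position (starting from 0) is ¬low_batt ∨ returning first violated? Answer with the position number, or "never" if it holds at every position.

never

¬low_batt ∨ returning holds at every position 0..7, and those are all the positions the trace ever visits, so the invariant G(¬low_batt ∨ returning) is never violated.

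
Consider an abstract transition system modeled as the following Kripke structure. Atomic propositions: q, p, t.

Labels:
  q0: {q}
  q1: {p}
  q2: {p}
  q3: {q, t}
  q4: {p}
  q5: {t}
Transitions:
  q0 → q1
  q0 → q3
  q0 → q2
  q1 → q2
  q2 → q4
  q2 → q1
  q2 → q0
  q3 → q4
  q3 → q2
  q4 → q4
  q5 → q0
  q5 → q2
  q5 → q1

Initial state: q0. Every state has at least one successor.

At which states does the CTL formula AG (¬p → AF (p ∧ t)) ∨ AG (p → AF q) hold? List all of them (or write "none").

States satisfying ¬p → AF (p ∧ t): {q1, q2, q4}.
States satisfying AG (¬p → AF (p ∧ t)): {q4}.
States satisfying p → AF q: {q0, q3, q5}.
States satisfying AG (p → AF q): ∅.
States satisfying AG (¬p → AF (p ∧ t)) ∨ AG (p → AF q): {q4}.

{q4}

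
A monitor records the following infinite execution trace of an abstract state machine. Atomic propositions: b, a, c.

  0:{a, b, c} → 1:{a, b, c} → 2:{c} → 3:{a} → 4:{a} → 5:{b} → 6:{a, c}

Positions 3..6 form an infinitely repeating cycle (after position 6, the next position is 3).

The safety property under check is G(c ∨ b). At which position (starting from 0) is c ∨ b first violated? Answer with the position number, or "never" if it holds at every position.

3

Check c ∨ b at each position in order: 0 ✓, 1 ✓, 2 ✓.
At position 3 the labels are {a}, so c ∨ b is false there. This is the first violation.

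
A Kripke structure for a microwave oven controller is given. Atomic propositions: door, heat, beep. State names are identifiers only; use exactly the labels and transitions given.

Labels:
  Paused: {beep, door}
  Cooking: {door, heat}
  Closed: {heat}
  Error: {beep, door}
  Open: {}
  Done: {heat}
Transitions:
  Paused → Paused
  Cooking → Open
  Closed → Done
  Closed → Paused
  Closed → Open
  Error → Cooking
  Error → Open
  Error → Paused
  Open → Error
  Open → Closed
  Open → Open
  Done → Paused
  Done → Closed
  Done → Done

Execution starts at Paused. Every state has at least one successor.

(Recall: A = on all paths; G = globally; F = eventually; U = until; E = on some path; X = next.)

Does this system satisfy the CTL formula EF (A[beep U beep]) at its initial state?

Yes

States satisfying A[beep U beep]: {Paused, Error}.
States satisfying EF (A[beep U beep]): {Paused, Cooking, Closed, Error, Open, Done}.
Some path from Paused reaches a state where A[beep U beep] holds.
Paused ∈ Sat(EF (A[beep U beep])).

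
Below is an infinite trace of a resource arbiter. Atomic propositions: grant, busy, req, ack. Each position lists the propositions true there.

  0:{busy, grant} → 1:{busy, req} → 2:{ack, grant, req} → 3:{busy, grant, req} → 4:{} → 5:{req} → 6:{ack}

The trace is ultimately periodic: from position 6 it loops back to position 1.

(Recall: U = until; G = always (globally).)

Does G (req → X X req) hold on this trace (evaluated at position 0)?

Violated

req → X X req must hold at every position from 0 onward. It fails at position 2, so G (req → X X req) is false.
Positions where req holds: 1, 2, 3, 5.
Check X X req at each: 1→ok, 2→fails, 3→ok, 5→ok.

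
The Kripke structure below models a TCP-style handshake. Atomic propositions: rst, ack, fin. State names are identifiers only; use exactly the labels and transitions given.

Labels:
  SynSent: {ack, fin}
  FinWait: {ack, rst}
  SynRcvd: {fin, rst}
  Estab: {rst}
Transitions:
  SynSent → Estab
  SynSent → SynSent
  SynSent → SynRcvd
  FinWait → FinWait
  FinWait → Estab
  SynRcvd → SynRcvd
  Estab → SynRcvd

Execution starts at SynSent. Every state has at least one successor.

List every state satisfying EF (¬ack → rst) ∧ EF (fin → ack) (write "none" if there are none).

{SynSent, FinWait, Estab}

States satisfying ¬ack → rst: {SynSent, FinWait, SynRcvd, Estab}.
States satisfying EF (¬ack → rst): {SynSent, FinWait, SynRcvd, Estab}.
States satisfying fin → ack: {SynSent, FinWait, Estab}.
States satisfying EF (fin → ack): {SynSent, FinWait, Estab}.
States satisfying EF (¬ack → rst) ∧ EF (fin → ack): {SynSent, FinWait, Estab}.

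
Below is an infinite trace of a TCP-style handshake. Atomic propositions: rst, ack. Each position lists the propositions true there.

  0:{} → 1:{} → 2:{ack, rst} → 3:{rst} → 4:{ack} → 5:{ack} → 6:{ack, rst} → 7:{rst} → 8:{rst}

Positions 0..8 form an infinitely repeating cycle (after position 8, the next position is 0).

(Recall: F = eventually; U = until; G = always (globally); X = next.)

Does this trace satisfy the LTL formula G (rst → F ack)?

rst → F ack holds at every position 0..8, and those are all positions ever visited, so G (rst → F ack) holds.
Positions where rst holds: 2, 3, 6, 7, 8.
Check F ack at each: 2→ok, 3→ok, 6→ok, 7→ok, 8→ok.

Yes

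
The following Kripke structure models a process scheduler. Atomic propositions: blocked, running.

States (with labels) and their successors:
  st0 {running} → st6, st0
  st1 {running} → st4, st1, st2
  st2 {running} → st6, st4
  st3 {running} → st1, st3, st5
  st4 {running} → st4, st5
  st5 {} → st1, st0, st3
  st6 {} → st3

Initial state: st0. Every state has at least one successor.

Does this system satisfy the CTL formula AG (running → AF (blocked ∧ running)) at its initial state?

States satisfying running → AF (blocked ∧ running): {st5, st6}.
States satisfying AG (running → AF (blocked ∧ running)): ∅.
st0 is reachable from st0 and violates running → AF (blocked ∧ running), so AG fails at st0.
st0 ∉ Sat(AG (running → AF (blocked ∧ running))).

Does not hold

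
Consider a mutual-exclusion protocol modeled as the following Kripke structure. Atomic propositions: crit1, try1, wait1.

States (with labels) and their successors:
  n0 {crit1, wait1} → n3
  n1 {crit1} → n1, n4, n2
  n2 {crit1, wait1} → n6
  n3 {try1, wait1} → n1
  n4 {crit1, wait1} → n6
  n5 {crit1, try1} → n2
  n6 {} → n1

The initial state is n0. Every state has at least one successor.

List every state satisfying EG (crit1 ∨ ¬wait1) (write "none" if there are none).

States satisfying crit1 ∨ ¬wait1: {n0, n1, n2, n4, n5, n6}.
States satisfying EG (crit1 ∨ ¬wait1): {n1, n2, n4, n5, n6}.

{n1, n2, n4, n5, n6}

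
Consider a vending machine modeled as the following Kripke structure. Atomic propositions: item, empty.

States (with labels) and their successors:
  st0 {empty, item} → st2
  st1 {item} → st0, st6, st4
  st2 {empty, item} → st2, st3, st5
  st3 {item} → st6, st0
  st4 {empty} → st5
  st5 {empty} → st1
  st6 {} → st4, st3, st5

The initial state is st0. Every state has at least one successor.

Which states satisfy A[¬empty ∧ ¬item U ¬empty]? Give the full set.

States satisfying ¬empty ∧ ¬item: {st6}.
States satisfying ¬empty: {st1, st3, st6}.
States satisfying A[¬empty ∧ ¬item U ¬empty]: {st1, st3, st6}.

{st1, st3, st6}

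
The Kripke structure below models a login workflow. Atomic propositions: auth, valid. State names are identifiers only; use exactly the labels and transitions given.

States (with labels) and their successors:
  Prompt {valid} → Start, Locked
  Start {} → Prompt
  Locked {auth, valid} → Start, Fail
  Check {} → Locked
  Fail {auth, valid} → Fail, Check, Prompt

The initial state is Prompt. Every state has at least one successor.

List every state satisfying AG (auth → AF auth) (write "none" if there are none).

{Prompt, Start, Locked, Check, Fail}

States satisfying auth → AF auth: {Prompt, Start, Locked, Check, Fail}.
States satisfying AG (auth → AF auth): {Prompt, Start, Locked, Check, Fail}.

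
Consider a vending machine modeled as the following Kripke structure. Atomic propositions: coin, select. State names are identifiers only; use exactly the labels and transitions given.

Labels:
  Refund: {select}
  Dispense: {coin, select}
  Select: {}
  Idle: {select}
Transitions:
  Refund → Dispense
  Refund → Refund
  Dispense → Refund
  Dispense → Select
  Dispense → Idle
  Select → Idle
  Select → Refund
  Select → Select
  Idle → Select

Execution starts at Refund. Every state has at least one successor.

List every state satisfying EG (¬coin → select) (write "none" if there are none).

States satisfying ¬coin → select: {Refund, Dispense, Idle}.
States satisfying EG (¬coin → select): {Refund, Dispense}.

{Refund, Dispense}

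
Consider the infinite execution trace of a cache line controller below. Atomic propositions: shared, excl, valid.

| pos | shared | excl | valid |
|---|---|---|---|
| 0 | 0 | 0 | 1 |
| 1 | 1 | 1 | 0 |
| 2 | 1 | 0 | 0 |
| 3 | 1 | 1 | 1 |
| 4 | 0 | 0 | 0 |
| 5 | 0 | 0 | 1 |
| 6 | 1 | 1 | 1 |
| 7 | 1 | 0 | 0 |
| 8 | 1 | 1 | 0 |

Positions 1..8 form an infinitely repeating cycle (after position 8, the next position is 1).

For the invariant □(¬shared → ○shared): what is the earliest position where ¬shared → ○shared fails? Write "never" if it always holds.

4

Check ¬shared → ○shared at each position in order: 0 ✓, 1 ✓, 2 ✓, 3 ✓.
At position 4 the labels are {} and the next position 5 has {valid}, so ¬shared → ○shared is false there. This is the first violation.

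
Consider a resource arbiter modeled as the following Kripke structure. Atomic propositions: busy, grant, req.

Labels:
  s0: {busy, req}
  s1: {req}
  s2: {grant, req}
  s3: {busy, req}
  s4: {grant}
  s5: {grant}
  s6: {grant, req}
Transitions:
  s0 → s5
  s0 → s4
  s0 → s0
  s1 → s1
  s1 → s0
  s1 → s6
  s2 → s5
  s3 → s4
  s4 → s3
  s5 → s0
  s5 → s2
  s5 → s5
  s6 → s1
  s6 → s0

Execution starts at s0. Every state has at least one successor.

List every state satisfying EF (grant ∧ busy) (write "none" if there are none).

none

States satisfying grant ∧ busy: ∅.
States satisfying EF (grant ∧ busy): ∅.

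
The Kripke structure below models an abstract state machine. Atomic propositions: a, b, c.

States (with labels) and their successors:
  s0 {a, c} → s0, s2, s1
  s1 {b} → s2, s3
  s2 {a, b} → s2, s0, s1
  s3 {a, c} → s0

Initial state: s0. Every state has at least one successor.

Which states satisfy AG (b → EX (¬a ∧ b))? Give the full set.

States satisfying b → EX (¬a ∧ b): {s0, s2, s3}.
States satisfying AG (b → EX (¬a ∧ b)): ∅.

none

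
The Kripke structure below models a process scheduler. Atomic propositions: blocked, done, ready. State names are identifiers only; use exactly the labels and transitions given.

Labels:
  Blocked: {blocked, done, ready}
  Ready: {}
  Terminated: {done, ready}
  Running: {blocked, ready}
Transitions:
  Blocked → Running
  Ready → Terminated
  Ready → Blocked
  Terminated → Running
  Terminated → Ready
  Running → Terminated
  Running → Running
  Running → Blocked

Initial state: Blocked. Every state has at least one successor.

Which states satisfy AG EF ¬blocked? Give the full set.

States satisfying EF ¬blocked: {Blocked, Ready, Terminated, Running}.
States satisfying AG EF ¬blocked: {Blocked, Ready, Terminated, Running}.

{Blocked, Ready, Terminated, Running}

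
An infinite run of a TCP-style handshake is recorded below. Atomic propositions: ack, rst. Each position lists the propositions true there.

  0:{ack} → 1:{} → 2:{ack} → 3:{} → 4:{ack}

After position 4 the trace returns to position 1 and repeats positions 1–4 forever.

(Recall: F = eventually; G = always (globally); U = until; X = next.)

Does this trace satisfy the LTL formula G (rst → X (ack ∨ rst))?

rst → X (ack ∨ rst) holds at every position 0..4, and those are all positions ever visited, so G (rst → X (ack ∨ rst)) holds.

Yes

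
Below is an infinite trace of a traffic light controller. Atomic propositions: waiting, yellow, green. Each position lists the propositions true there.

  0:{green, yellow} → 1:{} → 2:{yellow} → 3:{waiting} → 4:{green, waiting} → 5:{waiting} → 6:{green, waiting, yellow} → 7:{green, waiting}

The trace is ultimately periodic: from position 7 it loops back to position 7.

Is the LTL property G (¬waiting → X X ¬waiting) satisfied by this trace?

¬waiting → X X ¬waiting must hold at every position from 0 onward. It fails at position 1, so G (¬waiting → X X ¬waiting) is false.
Positions where ¬waiting holds: 0, 1, 2.
Check X X ¬waiting at each: 0→ok, 1→fails, 2→fails.

Does not hold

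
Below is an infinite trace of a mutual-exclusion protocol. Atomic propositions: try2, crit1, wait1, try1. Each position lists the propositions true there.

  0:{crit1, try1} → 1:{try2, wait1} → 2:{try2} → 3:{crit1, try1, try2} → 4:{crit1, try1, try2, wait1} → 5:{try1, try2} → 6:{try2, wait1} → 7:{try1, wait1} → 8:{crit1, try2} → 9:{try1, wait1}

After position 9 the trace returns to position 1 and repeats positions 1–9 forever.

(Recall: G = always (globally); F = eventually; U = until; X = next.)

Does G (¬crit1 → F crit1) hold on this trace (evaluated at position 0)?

Holds

¬crit1 → F crit1 holds at every position 0..9, and those are all positions ever visited, so G (¬crit1 → F crit1) holds.
Positions where ¬crit1 holds: 1, 2, 5, 6, 7, 9.
Check F crit1 at each: 1→ok, 2→ok, 5→ok, 6→ok, 7→ok, 9→ok.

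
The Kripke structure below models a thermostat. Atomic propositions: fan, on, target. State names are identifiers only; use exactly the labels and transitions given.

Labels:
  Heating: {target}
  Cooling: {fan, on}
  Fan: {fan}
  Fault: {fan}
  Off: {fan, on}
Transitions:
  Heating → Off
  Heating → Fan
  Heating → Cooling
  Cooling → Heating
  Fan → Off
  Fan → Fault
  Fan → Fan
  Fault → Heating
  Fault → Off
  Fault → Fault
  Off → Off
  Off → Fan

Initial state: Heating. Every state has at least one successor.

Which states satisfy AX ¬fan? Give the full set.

States satisfying ¬fan: {Heating}.
States satisfying AX ¬fan: {Cooling}.

{Cooling}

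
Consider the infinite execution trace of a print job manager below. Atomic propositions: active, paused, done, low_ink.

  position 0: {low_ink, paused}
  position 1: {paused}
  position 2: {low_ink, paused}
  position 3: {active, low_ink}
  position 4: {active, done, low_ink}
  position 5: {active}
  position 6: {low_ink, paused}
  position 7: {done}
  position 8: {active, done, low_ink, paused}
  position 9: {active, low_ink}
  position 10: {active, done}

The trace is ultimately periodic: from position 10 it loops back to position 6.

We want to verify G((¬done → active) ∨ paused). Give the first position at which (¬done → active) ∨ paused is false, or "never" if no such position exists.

(¬done → active) ∨ paused holds at every position 0..10, and those are all the positions the trace ever visits, so the invariant G((¬done → active) ∨ paused) is never violated.

never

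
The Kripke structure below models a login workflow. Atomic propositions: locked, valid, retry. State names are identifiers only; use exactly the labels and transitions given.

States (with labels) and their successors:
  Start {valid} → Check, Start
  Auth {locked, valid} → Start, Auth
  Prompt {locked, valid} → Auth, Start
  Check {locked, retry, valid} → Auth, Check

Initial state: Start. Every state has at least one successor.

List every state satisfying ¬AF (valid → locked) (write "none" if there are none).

{Start}

States satisfying valid → locked: {Auth, Prompt, Check}.
States satisfying AF (valid → locked): {Auth, Prompt, Check}.
States satisfying ¬AF (valid → locked): {Start}.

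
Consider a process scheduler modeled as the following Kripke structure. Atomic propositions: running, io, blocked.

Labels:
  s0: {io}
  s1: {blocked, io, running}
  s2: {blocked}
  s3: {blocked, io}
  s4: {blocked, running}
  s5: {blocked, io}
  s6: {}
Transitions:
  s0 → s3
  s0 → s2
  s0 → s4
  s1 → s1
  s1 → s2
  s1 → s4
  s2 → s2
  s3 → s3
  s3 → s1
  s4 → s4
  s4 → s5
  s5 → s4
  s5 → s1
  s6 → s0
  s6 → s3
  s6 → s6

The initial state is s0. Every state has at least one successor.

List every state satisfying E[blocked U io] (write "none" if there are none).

States satisfying blocked: {s1, s2, s3, s4, s5}.
States satisfying io: {s0, s1, s3, s5}.
States satisfying E[blocked U io]: {s0, s1, s3, s4, s5}.

{s0, s1, s3, s4, s5}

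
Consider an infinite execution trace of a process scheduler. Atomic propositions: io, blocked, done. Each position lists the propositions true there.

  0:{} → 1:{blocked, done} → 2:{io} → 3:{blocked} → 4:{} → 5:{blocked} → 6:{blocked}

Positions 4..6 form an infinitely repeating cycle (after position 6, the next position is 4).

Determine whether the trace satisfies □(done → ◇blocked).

done → ◇blocked holds at every position 0..6, and those are all positions ever visited, so □(done → ◇blocked) holds.
Positions where done holds: 1.
Check ◇blocked at each: 1→ok.

Satisfied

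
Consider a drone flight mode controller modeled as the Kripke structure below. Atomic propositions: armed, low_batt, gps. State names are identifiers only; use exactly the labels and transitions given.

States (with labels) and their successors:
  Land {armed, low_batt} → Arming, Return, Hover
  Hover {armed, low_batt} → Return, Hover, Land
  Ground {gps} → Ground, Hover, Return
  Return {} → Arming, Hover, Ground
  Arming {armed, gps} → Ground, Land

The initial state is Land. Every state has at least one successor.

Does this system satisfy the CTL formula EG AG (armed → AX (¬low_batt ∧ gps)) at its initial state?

States satisfying AG (armed → AX (¬low_batt ∧ gps)): ∅.
States satisfying EG AG (armed → AX (¬low_batt ∧ gps)): ∅.
No suitable path/successor from Land witnesses the formula.
Land ∉ Sat(EG AG (armed → AX (¬low_batt ∧ gps))).

Does not hold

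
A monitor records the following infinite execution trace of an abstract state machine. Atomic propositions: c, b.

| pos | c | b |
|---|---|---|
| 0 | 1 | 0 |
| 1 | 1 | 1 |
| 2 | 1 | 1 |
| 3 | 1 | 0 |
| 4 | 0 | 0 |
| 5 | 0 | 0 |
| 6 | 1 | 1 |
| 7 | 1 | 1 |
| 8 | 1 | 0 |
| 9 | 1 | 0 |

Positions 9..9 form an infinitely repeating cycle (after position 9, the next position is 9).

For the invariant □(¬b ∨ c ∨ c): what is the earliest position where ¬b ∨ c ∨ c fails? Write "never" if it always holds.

never

¬b ∨ c ∨ c holds at every position 0..9, and those are all the positions the trace ever visits, so the invariant □(¬b ∨ c ∨ c) is never violated.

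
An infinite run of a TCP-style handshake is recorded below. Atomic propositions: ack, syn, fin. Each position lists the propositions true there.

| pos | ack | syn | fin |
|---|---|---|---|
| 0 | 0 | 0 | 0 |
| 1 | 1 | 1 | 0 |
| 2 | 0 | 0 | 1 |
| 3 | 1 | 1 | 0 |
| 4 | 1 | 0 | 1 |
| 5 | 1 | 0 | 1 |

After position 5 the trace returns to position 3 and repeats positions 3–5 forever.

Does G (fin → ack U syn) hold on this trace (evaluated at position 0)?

Violated

fin → ack U syn must hold at every position from 0 onward. It fails at position 2, so G (fin → ack U syn) is false.
Positions where fin holds: 2, 4, 5.
Check ack U syn at each: 2→fails, 4→ok, 5→ok.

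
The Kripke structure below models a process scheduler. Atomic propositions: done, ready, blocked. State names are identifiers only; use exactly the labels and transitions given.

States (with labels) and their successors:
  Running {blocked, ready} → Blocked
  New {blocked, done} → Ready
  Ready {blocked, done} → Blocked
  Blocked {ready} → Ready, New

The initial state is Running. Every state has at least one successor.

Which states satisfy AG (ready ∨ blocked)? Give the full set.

{Running, New, Ready, Blocked}

States satisfying ready ∨ blocked: {Running, New, Ready, Blocked}.
States satisfying AG (ready ∨ blocked): {Running, New, Ready, Blocked}.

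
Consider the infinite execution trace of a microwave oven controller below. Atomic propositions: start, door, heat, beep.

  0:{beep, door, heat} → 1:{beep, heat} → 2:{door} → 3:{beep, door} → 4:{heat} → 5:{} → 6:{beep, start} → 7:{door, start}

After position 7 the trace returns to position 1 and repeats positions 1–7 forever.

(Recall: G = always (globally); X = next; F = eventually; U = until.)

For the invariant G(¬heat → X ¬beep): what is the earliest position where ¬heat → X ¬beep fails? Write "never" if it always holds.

2

Check ¬heat → X ¬beep at each position in order: 0 ✓, 1 ✓.
At position 2 the labels are {door} and the next position 3 has {beep, door}, so ¬heat → X ¬beep is false there. This is the first violation.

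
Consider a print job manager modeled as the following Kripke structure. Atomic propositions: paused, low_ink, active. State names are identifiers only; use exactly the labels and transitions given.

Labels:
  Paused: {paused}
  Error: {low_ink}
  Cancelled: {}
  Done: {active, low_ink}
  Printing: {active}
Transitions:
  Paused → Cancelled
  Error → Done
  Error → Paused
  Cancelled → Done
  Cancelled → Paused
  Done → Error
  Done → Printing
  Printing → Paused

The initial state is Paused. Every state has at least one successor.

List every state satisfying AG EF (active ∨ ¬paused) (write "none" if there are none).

States satisfying EF (active ∨ ¬paused): {Paused, Error, Cancelled, Done, Printing}.
States satisfying AG EF (active ∨ ¬paused): {Paused, Error, Cancelled, Done, Printing}.

{Paused, Error, Cancelled, Done, Printing}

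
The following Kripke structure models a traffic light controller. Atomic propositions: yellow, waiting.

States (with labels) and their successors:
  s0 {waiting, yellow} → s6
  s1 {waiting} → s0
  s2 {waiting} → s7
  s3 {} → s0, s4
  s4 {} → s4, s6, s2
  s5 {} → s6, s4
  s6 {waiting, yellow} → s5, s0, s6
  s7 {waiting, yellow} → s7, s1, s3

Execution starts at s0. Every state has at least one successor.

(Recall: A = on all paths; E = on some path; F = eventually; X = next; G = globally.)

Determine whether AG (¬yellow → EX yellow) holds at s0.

States satisfying ¬yellow → EX yellow: {s0, s1, s2, s3, s4, s5, s6, s7}.
States satisfying AG (¬yellow → EX yellow): {s0, s1, s2, s3, s4, s5, s6, s7}.
Every state reachable from s0 satisfies ¬yellow → EX yellow.
s0 ∈ Sat(AG (¬yellow → EX yellow)).

Yes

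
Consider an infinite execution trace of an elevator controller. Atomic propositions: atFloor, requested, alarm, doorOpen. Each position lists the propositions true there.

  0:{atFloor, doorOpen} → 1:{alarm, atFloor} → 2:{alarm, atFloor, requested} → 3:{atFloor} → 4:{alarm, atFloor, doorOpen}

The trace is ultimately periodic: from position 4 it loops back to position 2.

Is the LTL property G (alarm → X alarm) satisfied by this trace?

Violated

alarm → X alarm must hold at every position from 0 onward. It fails at position 2, so G (alarm → X alarm) is false.
Positions where alarm holds: 1, 2, 4.
Check X alarm at each: 1→ok, 2→fails, 4→ok.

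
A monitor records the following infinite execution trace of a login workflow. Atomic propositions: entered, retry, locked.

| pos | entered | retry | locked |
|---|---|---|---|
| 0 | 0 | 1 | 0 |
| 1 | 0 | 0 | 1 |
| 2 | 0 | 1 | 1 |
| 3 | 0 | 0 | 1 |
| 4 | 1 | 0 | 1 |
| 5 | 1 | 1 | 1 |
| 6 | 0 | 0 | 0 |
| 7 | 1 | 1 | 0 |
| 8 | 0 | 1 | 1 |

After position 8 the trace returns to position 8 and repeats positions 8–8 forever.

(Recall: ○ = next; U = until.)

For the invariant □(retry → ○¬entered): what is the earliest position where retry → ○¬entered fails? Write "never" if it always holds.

retry → ○¬entered holds at every position 0..8, and those are all the positions the trace ever visits, so the invariant □(retry → ○¬entered) is never violated.

never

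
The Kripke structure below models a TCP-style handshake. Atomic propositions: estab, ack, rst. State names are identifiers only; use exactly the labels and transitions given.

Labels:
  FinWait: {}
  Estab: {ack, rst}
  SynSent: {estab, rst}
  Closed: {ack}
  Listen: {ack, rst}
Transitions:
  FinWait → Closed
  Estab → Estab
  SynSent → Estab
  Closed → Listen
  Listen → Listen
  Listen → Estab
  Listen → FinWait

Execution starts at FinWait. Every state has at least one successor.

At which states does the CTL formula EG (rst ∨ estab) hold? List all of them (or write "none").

{Estab, SynSent, Listen}

States satisfying rst ∨ estab: {Estab, SynSent, Listen}.
States satisfying EG (rst ∨ estab): {Estab, SynSent, Listen}.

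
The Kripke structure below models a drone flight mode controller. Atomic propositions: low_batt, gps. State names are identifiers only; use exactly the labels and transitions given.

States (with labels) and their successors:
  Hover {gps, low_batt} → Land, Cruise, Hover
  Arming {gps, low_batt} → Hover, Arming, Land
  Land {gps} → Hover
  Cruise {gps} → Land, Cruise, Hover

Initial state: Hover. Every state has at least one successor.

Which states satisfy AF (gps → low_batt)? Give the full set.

States satisfying gps → low_batt: {Hover, Arming}.
States satisfying AF (gps → low_batt): {Hover, Arming, Land}.

{Hover, Arming, Land}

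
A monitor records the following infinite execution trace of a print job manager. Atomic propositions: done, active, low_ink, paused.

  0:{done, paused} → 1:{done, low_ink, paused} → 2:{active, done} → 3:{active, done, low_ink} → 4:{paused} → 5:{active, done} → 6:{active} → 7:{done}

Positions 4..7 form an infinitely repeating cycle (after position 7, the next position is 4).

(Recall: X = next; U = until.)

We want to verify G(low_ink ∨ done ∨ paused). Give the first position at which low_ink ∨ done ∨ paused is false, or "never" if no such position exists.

6

Check low_ink ∨ done ∨ paused at each position in order: 0 ✓, 1 ✓, 2 ✓, 3 ✓, 4 ✓, 5 ✓.
At position 6 the labels are {active}, so low_ink ∨ done ∨ paused is false there. This is the first violation.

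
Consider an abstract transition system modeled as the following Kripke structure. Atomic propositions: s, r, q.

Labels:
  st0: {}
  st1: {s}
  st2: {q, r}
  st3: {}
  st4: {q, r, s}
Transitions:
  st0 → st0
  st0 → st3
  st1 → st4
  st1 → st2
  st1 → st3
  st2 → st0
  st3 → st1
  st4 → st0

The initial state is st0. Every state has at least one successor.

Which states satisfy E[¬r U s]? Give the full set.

{st0, st1, st3, st4}

States satisfying ¬r: {st0, st1, st3}.
States satisfying s: {st1, st4}.
States satisfying E[¬r U s]: {st0, st1, st3, st4}.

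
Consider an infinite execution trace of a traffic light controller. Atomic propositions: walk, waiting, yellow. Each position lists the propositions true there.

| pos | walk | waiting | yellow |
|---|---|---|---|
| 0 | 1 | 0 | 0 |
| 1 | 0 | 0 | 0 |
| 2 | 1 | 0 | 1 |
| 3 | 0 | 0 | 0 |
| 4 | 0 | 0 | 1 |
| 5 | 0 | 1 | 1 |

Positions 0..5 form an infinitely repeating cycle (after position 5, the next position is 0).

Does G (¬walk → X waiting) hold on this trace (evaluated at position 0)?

¬walk → X waiting must hold at every position from 0 onward. It fails at position 1, so G (¬walk → X waiting) is false.
Positions where ¬walk holds: 1, 3, 4, 5.
Check X waiting at each: 1→fails, 3→fails, 4→ok, 5→fails.

No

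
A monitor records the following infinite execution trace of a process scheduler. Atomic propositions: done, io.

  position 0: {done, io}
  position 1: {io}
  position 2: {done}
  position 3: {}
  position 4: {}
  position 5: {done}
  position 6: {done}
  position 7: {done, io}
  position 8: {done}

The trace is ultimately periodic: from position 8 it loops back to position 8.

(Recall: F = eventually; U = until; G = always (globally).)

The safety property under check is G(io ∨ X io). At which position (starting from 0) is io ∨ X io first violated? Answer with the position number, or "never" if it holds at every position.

Check io ∨ X io at each position in order: 0 ✓, 1 ✓.
At position 2 the labels are {done} and the next position 3 has {}, so io ∨ X io is false there. This is the first violation.

2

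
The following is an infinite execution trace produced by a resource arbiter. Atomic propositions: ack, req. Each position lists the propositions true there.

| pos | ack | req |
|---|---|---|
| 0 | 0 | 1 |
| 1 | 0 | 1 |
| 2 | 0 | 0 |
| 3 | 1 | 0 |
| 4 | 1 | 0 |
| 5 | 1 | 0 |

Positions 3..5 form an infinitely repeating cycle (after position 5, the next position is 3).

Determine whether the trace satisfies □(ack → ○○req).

No

ack → ○○req must hold at every position from 0 onward. It fails at position 3, so □(ack → ○○req) is false.
Positions where ack holds: 3, 4, 5.
Check ○○req at each: 3→fails, 4→fails, 5→fails.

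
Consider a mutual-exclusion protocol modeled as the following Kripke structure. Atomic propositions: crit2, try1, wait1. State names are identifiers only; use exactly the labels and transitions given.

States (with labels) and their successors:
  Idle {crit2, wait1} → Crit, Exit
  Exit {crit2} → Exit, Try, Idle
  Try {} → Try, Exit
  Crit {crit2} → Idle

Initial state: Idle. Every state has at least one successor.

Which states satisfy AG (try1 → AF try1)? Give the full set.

States satisfying try1 → AF try1: {Idle, Exit, Try, Crit}.
States satisfying AG (try1 → AF try1): {Idle, Exit, Try, Crit}.

{Idle, Exit, Try, Crit}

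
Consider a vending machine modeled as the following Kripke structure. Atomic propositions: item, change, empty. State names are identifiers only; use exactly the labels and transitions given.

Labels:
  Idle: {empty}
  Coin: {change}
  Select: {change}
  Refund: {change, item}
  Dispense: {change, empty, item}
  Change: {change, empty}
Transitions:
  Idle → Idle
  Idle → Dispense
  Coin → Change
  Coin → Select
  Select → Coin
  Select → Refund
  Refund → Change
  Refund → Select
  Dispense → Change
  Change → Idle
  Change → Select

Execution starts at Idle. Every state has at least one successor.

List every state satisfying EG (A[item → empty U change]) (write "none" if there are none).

{Coin, Select, Refund, Dispense, Change}

States satisfying A[item → empty U change]: {Coin, Select, Refund, Dispense, Change}.
States satisfying EG (A[item → empty U change]): {Coin, Select, Refund, Dispense, Change}.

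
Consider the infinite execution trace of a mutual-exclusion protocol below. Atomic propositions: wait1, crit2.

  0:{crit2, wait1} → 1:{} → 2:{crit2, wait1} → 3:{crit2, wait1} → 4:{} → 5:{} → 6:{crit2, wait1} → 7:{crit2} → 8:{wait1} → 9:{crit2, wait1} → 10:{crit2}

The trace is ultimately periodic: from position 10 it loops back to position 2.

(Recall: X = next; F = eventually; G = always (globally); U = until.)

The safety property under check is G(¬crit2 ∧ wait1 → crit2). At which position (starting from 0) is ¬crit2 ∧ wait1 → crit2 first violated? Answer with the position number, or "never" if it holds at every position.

Check ¬crit2 ∧ wait1 → crit2 at each position in order: 0 ✓, 1 ✓, 2 ✓, 3 ✓, 4 ✓, 5 ✓, 6 ✓, 7 ✓.
At position 8 the labels are {wait1}, so ¬crit2 ∧ wait1 → crit2 is false there. This is the first violation.

8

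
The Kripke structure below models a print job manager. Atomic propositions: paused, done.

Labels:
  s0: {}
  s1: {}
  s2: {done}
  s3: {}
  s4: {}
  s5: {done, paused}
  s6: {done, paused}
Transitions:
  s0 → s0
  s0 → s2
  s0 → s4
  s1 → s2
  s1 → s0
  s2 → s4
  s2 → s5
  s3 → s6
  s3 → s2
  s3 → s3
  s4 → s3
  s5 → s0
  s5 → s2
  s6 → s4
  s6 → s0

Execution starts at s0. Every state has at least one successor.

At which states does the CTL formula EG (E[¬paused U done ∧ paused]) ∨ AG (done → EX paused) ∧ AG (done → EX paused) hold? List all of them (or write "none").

{s0, s1, s2, s3, s4, s5, s6}

States satisfying E[¬paused U done ∧ paused]: {s0, s1, s2, s3, s4, s5, s6}.
States satisfying EG (E[¬paused U done ∧ paused]): {s0, s1, s2, s3, s4, s5, s6}.
States satisfying done → EX paused: {s0, s1, s2, s3, s4}.
States satisfying AG (done → EX paused): ∅.
States satisfying AG (done → EX paused) ∧ AG (done → EX paused): ∅.
States satisfying EG (E[¬paused U done ∧ paused]) ∨ AG (done → EX paused) ∧ AG (done → EX paused): {s0, s1, s2, s3, s4, s5, s6}.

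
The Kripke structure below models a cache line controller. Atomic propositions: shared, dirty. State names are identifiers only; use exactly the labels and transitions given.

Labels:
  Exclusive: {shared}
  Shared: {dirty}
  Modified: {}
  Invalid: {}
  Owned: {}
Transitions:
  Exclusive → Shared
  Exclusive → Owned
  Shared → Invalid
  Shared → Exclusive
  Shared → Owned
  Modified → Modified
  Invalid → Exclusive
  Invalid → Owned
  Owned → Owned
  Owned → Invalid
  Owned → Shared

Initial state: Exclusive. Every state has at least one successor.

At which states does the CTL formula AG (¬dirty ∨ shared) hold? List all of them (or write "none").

{Modified}

States satisfying ¬dirty ∨ shared: {Exclusive, Modified, Invalid, Owned}.
States satisfying AG (¬dirty ∨ shared): {Modified}.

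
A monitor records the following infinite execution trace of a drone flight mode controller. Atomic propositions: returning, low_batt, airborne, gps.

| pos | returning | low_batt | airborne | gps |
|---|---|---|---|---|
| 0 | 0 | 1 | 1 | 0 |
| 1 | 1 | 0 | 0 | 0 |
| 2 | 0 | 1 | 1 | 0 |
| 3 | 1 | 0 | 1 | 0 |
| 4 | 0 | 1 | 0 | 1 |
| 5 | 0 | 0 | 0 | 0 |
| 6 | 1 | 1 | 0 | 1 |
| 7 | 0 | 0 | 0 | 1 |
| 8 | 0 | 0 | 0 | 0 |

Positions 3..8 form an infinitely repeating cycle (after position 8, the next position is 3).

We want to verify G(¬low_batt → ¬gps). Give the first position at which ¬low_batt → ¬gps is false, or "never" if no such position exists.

7

Check ¬low_batt → ¬gps at each position in order: 0 ✓, 1 ✓, 2 ✓, 3 ✓, 4 ✓, 5 ✓, 6 ✓.
At position 7 the labels are {gps}, so ¬low_batt → ¬gps is false there. This is the first violation.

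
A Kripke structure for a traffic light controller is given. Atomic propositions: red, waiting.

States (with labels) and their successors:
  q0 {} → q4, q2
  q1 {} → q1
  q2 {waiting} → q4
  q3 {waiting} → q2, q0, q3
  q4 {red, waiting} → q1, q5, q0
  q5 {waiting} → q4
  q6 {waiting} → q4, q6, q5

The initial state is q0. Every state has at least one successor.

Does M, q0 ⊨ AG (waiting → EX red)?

States satisfying waiting → EX red: {q0, q1, q2, q5, q6}.
States satisfying AG (waiting → EX red): {q1}.
q4 is reachable from q0 and violates waiting → EX red, so AG fails at q0.
q0 ∉ Sat(AG (waiting → EX red)).

Violated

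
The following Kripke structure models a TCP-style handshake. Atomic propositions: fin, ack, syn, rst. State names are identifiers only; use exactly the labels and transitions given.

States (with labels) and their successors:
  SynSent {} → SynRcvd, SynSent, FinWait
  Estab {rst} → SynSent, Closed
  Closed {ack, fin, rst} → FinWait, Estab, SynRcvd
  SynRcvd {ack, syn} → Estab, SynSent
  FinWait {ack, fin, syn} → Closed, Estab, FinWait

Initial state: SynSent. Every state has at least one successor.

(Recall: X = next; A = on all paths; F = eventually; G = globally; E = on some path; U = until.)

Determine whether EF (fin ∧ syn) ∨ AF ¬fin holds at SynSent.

Yes

States satisfying fin ∧ syn: {FinWait}.
States satisfying EF (fin ∧ syn): {SynSent, Estab, Closed, SynRcvd, FinWait}.
States satisfying ¬fin: {SynSent, Estab, SynRcvd}.
States satisfying AF ¬fin: {SynSent, Estab, SynRcvd}.
States satisfying EF (fin ∧ syn) ∨ AF ¬fin: {SynSent, Estab, Closed, SynRcvd, FinWait}.
SynSent ∈ Sat(EF (fin ∧ syn) ∨ AF ¬fin).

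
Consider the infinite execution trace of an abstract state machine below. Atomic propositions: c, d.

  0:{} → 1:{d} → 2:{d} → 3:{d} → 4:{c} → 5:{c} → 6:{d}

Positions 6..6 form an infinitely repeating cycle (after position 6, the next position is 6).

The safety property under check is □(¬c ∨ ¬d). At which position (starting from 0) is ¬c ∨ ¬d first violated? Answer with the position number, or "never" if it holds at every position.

never

¬c ∨ ¬d holds at every position 0..6, and those are all the positions the trace ever visits, so the invariant □(¬c ∨ ¬d) is never violated.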